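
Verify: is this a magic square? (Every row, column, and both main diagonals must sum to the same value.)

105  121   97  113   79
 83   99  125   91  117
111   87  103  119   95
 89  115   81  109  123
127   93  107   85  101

No — column 4 sums to 517 but column 2 sums to 515.

Row 1: 105 + 121 + 97 + 113 + 79 = 515.
Row 2: 83 + 99 + 125 + 91 + 117 = 515.
Row 3: 111 + 87 + 103 + 119 + 95 = 515.
Row 4: 89 + 115 + 81 + 109 + 123 = 517.
Row 5: 127 + 93 + 107 + 85 + 101 = 513.
Column 1: 105 + 83 + 111 + 89 + 127 = 515.
Column 2: 121 + 99 + 87 + 115 + 93 = 515.
Column 3: 97 + 125 + 103 + 81 + 107 = 513.
Column 4: 113 + 91 + 119 + 109 + 85 = 517.
Column 5: 79 + 117 + 95 + 123 + 101 = 515.
Main diagonal: 105 + 99 + 103 + 109 + 101 = 517.
Anti-diagonal: 79 + 91 + 103 + 115 + 127 = 515.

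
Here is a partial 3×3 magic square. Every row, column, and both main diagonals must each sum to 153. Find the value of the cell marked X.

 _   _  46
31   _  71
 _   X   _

The remaining cell in row 2 is (2,2) = 153 − 102 = 51.
From column 3, 153 − (46 + 71) gives (3,3) = 36.
Using main diagonal: 51 + 36 + ? → (1,1) = 153 − 87 = 66.
The remaining cell in anti-diagonal is (3,1) = 153 − 97 = 56.
From row 1, 153 − (66 + 46) gives (1,2) = 41.
Row 3 needs 153; the known cells sum to 92, so (3,2) = 61.

61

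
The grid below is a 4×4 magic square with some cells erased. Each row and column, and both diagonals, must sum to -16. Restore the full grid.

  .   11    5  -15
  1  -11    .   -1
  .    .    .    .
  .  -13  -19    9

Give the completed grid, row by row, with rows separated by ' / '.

The remaining cell in row 1 is (1,1) = -16 − 1 = -17.
Row 2: 1 + (-11) + (-1) + ? = -16, so (2,3) = -5.
From row 4, -16 − (-13 + (-19) + 9) gives (4,1) = 7.
The remaining cell in column 1 is (3,1) = -16 − (-9) = -7.
Using column 2: 11 + (-11) + (-13) + ? → (3,2) = -16 − (-13) = -3.
Column 3 needs -16; the known cells sum to -19, so (3,3) = 3.
Using column 4: -15 + (-1) + 9 + ? → (3,4) = -16 − (-7) = -9.

-17 11 5 -15 / 1 -11 -5 -1 / -7 -3 3 -9 / 7 -13 -19 9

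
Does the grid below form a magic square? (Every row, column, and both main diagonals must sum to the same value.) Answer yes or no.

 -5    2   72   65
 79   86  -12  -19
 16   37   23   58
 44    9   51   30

Row 1: -5 + 2 + 72 + 65 = 134.
Row 2: 79 + 86 + (-12) + (-19) = 134.
Row 3: 16 + 37 + 23 + 58 = 134.
Row 4: 44 + 9 + 51 + 30 = 134.
Column 1: -5 + 79 + 16 + 44 = 134.
Column 2: 2 + 86 + 37 + 9 = 134.
Column 3: 72 + (-12) + 23 + 51 = 134.
Column 4: 65 + (-19) + 58 + 30 = 134.
Main diagonal: -5 + 86 + 23 + 30 = 134.
Anti-diagonal: 65 + (-12) + 37 + 44 = 134.
All lines sum to 134.

Yes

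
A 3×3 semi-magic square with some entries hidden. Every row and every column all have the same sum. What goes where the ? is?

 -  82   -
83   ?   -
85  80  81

Row 3 is complete and sums to 246; that is the magic constant.
Column 1: 83 + 85 + ? = 246, so (1,1) = 78.
Using column 2: 82 + 80 + ? → (2,2) = 246 − 162 = 84.

84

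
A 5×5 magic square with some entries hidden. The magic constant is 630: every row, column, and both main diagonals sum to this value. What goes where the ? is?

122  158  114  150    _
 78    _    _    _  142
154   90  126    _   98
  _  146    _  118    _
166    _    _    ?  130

94

The remaining cell in row 1 is (1,5) = 630 − 544 = 86.
From row 3, 630 − (154 + 90 + 126 + 98) gives (3,4) = 162.
The remaining cell in column 1 is (4,1) = 630 − 520 = 110.
The remaining cell in column 5 is (4,5) = 630 − 456 = 174.
Main diagonal must total 630; the given cells sum to 496, so (2,2) = 134.
Anti-diagonal must total 630; the given cells sum to 524, so (2,4) = 106.
Row 2: 78 + 134 + 106 + 142 + ? = 630, so (2,3) = 170.
From row 4, 630 − (110 + 146 + 118 + 174) gives (4,3) = 82.
Using column 2: 158 + 134 + 90 + 146 + ? → (5,2) = 630 − 528 = 102.
Column 3 needs 630; the known cells sum to 492, so (5,3) = 138.
Column 4 must total 630; the given cells sum to 536, so (5,4) = 94.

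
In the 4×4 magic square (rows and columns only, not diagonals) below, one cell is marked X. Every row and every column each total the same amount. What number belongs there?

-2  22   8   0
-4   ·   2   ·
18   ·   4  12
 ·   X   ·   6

Row 1 is complete and sums to 28; that is the magic constant.
The remaining cell in row 3 is (3,2) = 28 − 34 = -6.
From column 1, 28 − (-2 + (-4) + 18) gives (4,1) = 16.
From column 3, 28 − (8 + 2 + 4) gives (4,3) = 14.
Column 4 needs 28; the known cells sum to 18, so (2,4) = 10.
From row 2, 28 − (-4 + 2 + 10) gives (2,2) = 20.
Row 4: 16 + 14 + 6 + ? = 28, so (4,2) = -8.

-8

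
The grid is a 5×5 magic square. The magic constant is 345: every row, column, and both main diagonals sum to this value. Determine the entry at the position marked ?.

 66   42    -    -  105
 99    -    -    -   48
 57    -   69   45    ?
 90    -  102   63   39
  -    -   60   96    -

81

Row 4 must total 345; the given cells sum to 294, so (4,2) = 51.
The remaining cell in column 1 is (5,1) = 345 − 312 = 33.
From anti-diagonal, 345 − (105 + 69 + 51 + 33) gives (2,4) = 87.
The remaining cell in column 4 is (1,4) = 345 − 291 = 54.
Using row 1: 66 + 42 + 54 + 105 + ? → (1,3) = 345 − 267 = 78.
Column 3: 78 + 69 + 102 + 60 + ? = 345, so (2,3) = 36.
Row 2: 99 + 36 + 87 + 48 + ? = 345, so (2,2) = 75.
Main diagonal needs 345; the known cells sum to 273, so (5,5) = 72.
From row 5, 345 − (33 + 60 + 96 + 72) gives (5,2) = 84.
Column 2 must total 345; the given cells sum to 252, so (3,2) = 93.
Column 5: 105 + 48 + 39 + 72 + ? = 345, so (3,5) = 81.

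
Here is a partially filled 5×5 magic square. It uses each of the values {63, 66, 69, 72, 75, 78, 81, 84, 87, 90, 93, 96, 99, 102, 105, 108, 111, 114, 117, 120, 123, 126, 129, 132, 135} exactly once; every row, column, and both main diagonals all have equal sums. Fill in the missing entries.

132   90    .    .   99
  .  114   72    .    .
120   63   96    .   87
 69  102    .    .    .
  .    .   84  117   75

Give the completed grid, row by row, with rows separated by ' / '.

The 25 entries sum to 2475, so each line sums to 2475/5 = 495.
Row 3: 120 + 63 + 96 + 87 + ? = 495, so (3,4) = 129.
Column 2: 90 + 114 + 63 + 102 + ? = 495, so (5,2) = 126.
Main diagonal must total 495; the given cells sum to 417, so (4,4) = 78.
Row 5 needs 495; the known cells sum to 402, so (5,1) = 93.
From column 1, 495 − (132 + 120 + 69 + 93) gives (2,1) = 81.
Anti-diagonal needs 495; the known cells sum to 390, so (2,4) = 105.
Row 2 must total 495; the given cells sum to 372, so (2,5) = 123.
Column 4 needs 495; the known cells sum to 429, so (1,4) = 66.
Column 5 must total 495; the given cells sum to 384, so (4,5) = 111.
Row 1 needs 495; the known cells sum to 387, so (1,3) = 108.
Row 4: 69 + 102 + 78 + 111 + ? = 495, so (4,3) = 135.

132 90 108 66 99 / 81 114 72 105 123 / 120 63 96 129 87 / 69 102 135 78 111 / 93 126 84 117 75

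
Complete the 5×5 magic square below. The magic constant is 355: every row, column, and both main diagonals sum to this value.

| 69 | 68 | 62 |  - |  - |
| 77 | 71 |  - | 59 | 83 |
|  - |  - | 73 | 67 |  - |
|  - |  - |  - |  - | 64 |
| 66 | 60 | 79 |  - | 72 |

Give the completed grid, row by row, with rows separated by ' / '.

69 68 62 81 75 / 77 71 65 59 83 / 80 74 73 67 61 / 63 82 76 70 64 / 66 60 79 78 72

Row 2: 77 + 71 + 59 + 83 + ? = 355, so (2,3) = 65.
The remaining cell in row 5 is (5,4) = 355 − 277 = 78.
Using column 3: 62 + 65 + 73 + 79 + ? → (4,3) = 355 − 279 = 76.
The remaining cell in main diagonal is (4,4) = 355 − 285 = 70.
Column 4: 59 + 67 + 70 + 78 + ? = 355, so (1,4) = 81.
Row 1 must total 355; the given cells sum to 280, so (1,5) = 75.
From column 5, 355 − (75 + 83 + 64 + 72) gives (3,5) = 61.
Anti-diagonal needs 355; the known cells sum to 273, so (4,2) = 82.
The remaining cell in row 4 is (4,1) = 355 − 292 = 63.
Column 1: 69 + 77 + 63 + 66 + ? = 355, so (3,1) = 80.
Using column 2: 68 + 71 + 82 + 60 + ? → (3,2) = 355 − 281 = 74.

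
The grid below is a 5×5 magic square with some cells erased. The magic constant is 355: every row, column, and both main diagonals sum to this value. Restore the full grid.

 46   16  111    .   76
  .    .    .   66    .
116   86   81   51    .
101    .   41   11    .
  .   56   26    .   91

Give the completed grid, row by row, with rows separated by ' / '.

46 16 111 106 76 / 31 126 96 66 36 / 116 86 81 51 21 / 101 71 41 11 131 / 61 56 26 121 91

Row 1 needs 355; the known cells sum to 249, so (1,4) = 106.
From row 3, 355 − (116 + 86 + 81 + 51) gives (3,5) = 21.
Column 3 must total 355; the given cells sum to 259, so (2,3) = 96.
From column 4, 355 − (106 + 66 + 51 + 11) gives (5,4) = 121.
From main diagonal, 355 − (46 + 81 + 11 + 91) gives (2,2) = 126.
Row 5: 56 + 26 + 121 + 91 + ? = 355, so (5,1) = 61.
Column 1 must total 355; the given cells sum to 324, so (2,1) = 31.
Using column 2: 16 + 126 + 86 + 56 + ? → (4,2) = 355 − 284 = 71.
Row 2 must total 355; the given cells sum to 319, so (2,5) = 36.
From row 4, 355 − (101 + 71 + 41 + 11) gives (4,5) = 131.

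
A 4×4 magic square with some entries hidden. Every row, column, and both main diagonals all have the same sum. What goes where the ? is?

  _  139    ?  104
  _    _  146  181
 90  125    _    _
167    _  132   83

Anti-diagonal is complete and sums to 542; that is the magic constant.
From row 4, 542 − (167 + 132 + 83) gives (4,2) = 160.
Column 2 must total 542; the given cells sum to 424, so (2,2) = 118.
From column 4, 542 − (104 + 181 + 83) gives (3,4) = 174.
The remaining cell in row 2 is (2,1) = 542 − 445 = 97.
The remaining cell in row 3 is (3,3) = 542 − 389 = 153.
The remaining cell in column 1 is (1,1) = 542 − 354 = 188.
Column 3 needs 542; the known cells sum to 431, so (1,3) = 111.

111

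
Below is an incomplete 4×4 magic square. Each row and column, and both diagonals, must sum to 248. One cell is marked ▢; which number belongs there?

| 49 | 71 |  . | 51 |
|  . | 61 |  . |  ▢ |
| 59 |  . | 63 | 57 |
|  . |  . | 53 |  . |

The remaining cell in row 1 is (1,3) = 248 − 171 = 77.
Row 3 must total 248; the given cells sum to 179, so (3,2) = 69.
The remaining cell in column 2 is (4,2) = 248 − 201 = 47.
Column 3 must total 248; the given cells sum to 193, so (2,3) = 55.
Main diagonal: 49 + 61 + 63 + ? = 248, so (4,4) = 75.
Anti-diagonal must total 248; the given cells sum to 175, so (4,1) = 73.
From column 1, 248 − (49 + 59 + 73) gives (2,1) = 67.
Column 4 must total 248; the given cells sum to 183, so (2,4) = 65.

65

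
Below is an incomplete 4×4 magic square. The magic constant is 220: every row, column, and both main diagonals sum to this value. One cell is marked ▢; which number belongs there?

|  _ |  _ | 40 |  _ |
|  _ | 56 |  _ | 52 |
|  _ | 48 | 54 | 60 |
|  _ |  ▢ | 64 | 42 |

70

Using row 3: 48 + 54 + 60 + ? → (3,1) = 220 − 162 = 58.
Column 3 needs 220; the known cells sum to 158, so (2,3) = 62.
The remaining cell in column 4 is (1,4) = 220 − 154 = 66.
The remaining cell in main diagonal is (1,1) = 220 − 152 = 68.
Anti-diagonal needs 220; the known cells sum to 176, so (4,1) = 44.
From row 1, 220 − (68 + 40 + 66) gives (1,2) = 46.
Row 2: 56 + 62 + 52 + ? = 220, so (2,1) = 50.
The remaining cell in row 4 is (4,2) = 220 − 150 = 70.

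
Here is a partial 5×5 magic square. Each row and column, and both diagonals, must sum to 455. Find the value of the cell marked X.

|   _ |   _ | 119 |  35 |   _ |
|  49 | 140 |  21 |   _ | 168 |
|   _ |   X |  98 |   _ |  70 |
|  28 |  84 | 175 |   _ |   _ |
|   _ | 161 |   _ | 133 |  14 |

Row 2 needs 455; the known cells sum to 378, so (2,4) = 77.
Column 3 needs 455; the known cells sum to 413, so (5,3) = 42.
Using row 5: 161 + 42 + 133 + 14 + ? → (5,1) = 455 − 350 = 105.
The remaining cell in anti-diagonal is (1,5) = 455 − 364 = 91.
Using column 5: 91 + 168 + 70 + 14 + ? → (4,5) = 455 − 343 = 112.
Row 4: 28 + 84 + 175 + 112 + ? = 455, so (4,4) = 56.
Column 4 needs 455; the known cells sum to 301, so (3,4) = 154.
Main diagonal: 140 + 98 + 56 + 14 + ? = 455, so (1,1) = 147.
From row 1, 455 − (147 + 119 + 35 + 91) gives (1,2) = 63.
From column 1, 455 − (147 + 49 + 28 + 105) gives (3,1) = 126.
Column 2: 63 + 140 + 84 + 161 + ? = 455, so (3,2) = 7.

7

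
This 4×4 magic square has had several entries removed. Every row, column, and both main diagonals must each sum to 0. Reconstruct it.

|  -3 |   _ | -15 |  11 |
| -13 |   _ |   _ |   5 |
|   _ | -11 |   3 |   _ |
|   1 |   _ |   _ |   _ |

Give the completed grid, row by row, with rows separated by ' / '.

Row 1 needs 0; the known cells sum to -7, so (1,2) = 7.
Using column 1: -3 + (-13) + 1 + ? → (3,1) = 0 − (-15) = 15.
The remaining cell in anti-diagonal is (2,3) = 0 − 1 = -1.
From row 2, 0 − (-13 + (-1) + 5) gives (2,2) = 9.
Row 3 must total 0; the given cells sum to 7, so (3,4) = -7.
Using column 2: 7 + 9 + (-11) + ? → (4,2) = 0 − 5 = -5.
Column 3 must total 0; the given cells sum to -13, so (4,3) = 13.
Column 4 needs 0; the known cells sum to 9, so (4,4) = -9.

-3 7 -15 11 / -13 9 -1 5 / 15 -11 3 -7 / 1 -5 13 -9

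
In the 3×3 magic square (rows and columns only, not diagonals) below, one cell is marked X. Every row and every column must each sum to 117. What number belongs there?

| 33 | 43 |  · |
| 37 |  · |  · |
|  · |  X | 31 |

Using row 1: 33 + 43 + ? → (1,3) = 117 − 76 = 41.
Column 1 must total 117; the given cells sum to 70, so (3,1) = 47.
Using column 3: 41 + 31 + ? → (2,3) = 117 − 72 = 45.
Row 2: 37 + 45 + ? = 117, so (2,2) = 35.
The remaining cell in row 3 is (3,2) = 117 − 78 = 39.

39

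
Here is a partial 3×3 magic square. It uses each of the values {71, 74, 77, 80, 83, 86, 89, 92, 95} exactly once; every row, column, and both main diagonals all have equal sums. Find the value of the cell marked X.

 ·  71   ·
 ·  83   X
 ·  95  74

89

The 9 entries sum to 747, so each line sums to 747/3 = 249.
Row 3: 95 + 74 + ? = 249, so (3,1) = 80.
Main diagonal must total 249; the given cells sum to 157, so (1,1) = 92.
Anti-diagonal: 83 + 80 + ? = 249, so (1,3) = 86.
Column 1: 92 + 80 + ? = 249, so (2,1) = 77.
Using column 3: 86 + 74 + ? → (2,3) = 249 − 160 = 89.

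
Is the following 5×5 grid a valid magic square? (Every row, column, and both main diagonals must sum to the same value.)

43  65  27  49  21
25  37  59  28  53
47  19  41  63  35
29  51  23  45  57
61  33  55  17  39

No — row 2 sums to 202 but column 5 sums to 205.

Row 1: 43 + 65 + 27 + 49 + 21 = 205.
Row 2: 25 + 37 + 59 + 28 + 53 = 202.
Row 3: 47 + 19 + 41 + 63 + 35 = 205.
Row 4: 29 + 51 + 23 + 45 + 57 = 205.
Row 5: 61 + 33 + 55 + 17 + 39 = 205.
Column 1: 43 + 25 + 47 + 29 + 61 = 205.
Column 2: 65 + 37 + 19 + 51 + 33 = 205.
Column 3: 27 + 59 + 41 + 23 + 55 = 205.
Column 4: 49 + 28 + 63 + 45 + 17 = 202.
Column 5: 21 + 53 + 35 + 57 + 39 = 205.
Main diagonal: 43 + 37 + 41 + 45 + 39 = 205.
Anti-diagonal: 21 + 28 + 41 + 51 + 61 = 202.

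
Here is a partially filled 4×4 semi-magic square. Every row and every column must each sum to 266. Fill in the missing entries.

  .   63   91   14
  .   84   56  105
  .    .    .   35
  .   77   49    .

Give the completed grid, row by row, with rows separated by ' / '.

Using row 1: 63 + 91 + 14 + ? → (1,1) = 266 − 168 = 98.
Row 2: 84 + 56 + 105 + ? = 266, so (2,1) = 21.
Column 2 needs 266; the known cells sum to 224, so (3,2) = 42.
Column 3 must total 266; the given cells sum to 196, so (3,3) = 70.
Column 4: 14 + 105 + 35 + ? = 266, so (4,4) = 112.
Row 3: 42 + 70 + 35 + ? = 266, so (3,1) = 119.
The remaining cell in row 4 is (4,1) = 266 − 238 = 28.

98 63 91 14 / 21 84 56 105 / 119 42 70 35 / 28 77 49 112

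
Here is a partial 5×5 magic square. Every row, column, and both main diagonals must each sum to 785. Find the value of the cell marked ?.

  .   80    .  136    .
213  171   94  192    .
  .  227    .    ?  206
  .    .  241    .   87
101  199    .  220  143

73

Using row 2: 213 + 171 + 94 + 192 + ? → (2,5) = 785 − 670 = 115.
Using row 5: 101 + 199 + 220 + 143 + ? → (5,3) = 785 − 663 = 122.
Column 2 must total 785; the given cells sum to 677, so (4,2) = 108.
Column 5 must total 785; the given cells sum to 551, so (1,5) = 234.
From anti-diagonal, 785 − (234 + 192 + 108 + 101) gives (3,3) = 150.
Column 3: 94 + 150 + 241 + 122 + ? = 785, so (1,3) = 178.
From row 1, 785 − (80 + 178 + 136 + 234) gives (1,1) = 157.
From main diagonal, 785 − (157 + 171 + 150 + 143) gives (4,4) = 164.
Using row 4: 108 + 241 + 164 + 87 + ? → (4,1) = 785 − 600 = 185.
Column 1: 157 + 213 + 185 + 101 + ? = 785, so (3,1) = 129.
The remaining cell in column 4 is (3,4) = 785 − 712 = 73.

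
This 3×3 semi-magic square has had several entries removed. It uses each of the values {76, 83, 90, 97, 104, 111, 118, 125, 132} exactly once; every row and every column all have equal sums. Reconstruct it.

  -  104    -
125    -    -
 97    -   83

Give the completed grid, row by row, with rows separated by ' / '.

90 104 118 / 125 76 111 / 97 132 83

The 9 entries sum to 936, so each line sums to 936/3 = 312.
Row 3: 97 + 83 + ? = 312, so (3,2) = 132.
Using column 1: 125 + 97 + ? → (1,1) = 312 − 222 = 90.
The remaining cell in column 2 is (2,2) = 312 − 236 = 76.
The remaining cell in row 1 is (1,3) = 312 − 194 = 118.
Using row 2: 125 + 76 + ? → (2,3) = 312 − 201 = 111.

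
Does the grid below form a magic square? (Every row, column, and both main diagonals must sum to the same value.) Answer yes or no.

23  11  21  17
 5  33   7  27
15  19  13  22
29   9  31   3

Row 1: 23 + 11 + 21 + 17 = 72.
Row 2: 5 + 33 + 7 + 27 = 72.
Row 3: 15 + 19 + 13 + 22 = 69.
Row 4: 29 + 9 + 31 + 3 = 72.
Column 1: 23 + 5 + 15 + 29 = 72.
Column 2: 11 + 33 + 19 + 9 = 72.
Column 3: 21 + 7 + 13 + 31 = 72.
Column 4: 17 + 27 + 22 + 3 = 69.
Main diagonal: 23 + 33 + 13 + 3 = 72.
Anti-diagonal: 17 + 7 + 19 + 29 = 72.

No — column 4 sums to 69 but row 2 sums to 72.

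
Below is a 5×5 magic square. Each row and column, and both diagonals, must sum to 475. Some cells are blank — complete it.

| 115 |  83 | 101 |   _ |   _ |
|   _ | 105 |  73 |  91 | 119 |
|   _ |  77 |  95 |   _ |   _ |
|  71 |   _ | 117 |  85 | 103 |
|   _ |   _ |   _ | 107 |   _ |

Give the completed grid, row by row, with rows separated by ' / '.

115 83 101 79 97 / 87 105 73 91 119 / 109 77 95 113 81 / 71 99 117 85 103 / 93 111 89 107 75

Using row 2: 105 + 73 + 91 + 119 + ? → (2,1) = 475 − 388 = 87.
Row 4: 71 + 117 + 85 + 103 + ? = 475, so (4,2) = 99.
Column 2 needs 475; the known cells sum to 364, so (5,2) = 111.
Using column 3: 101 + 73 + 95 + 117 + ? → (5,3) = 475 − 386 = 89.
From main diagonal, 475 − (115 + 105 + 95 + 85) gives (5,5) = 75.
Row 5 needs 475; the known cells sum to 382, so (5,1) = 93.
The remaining cell in column 1 is (3,1) = 475 − 366 = 109.
From anti-diagonal, 475 − (91 + 95 + 99 + 93) gives (1,5) = 97.
Using row 1: 115 + 83 + 101 + 97 + ? → (1,4) = 475 − 396 = 79.
The remaining cell in column 4 is (3,4) = 475 − 362 = 113.
Column 5 must total 475; the given cells sum to 394, so (3,5) = 81.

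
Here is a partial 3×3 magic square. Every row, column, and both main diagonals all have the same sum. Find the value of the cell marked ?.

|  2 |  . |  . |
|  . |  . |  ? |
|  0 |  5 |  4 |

-1

Row 3 is complete and sums to 9; that is the magic constant.
Column 1: 2 + 0 + ? = 9, so (2,1) = 7.
Main diagonal must total 9; the given cells sum to 6, so (2,2) = 3.
Anti-diagonal needs 9; the known cells sum to 3, so (1,3) = 6.
Row 1 must total 9; the given cells sum to 8, so (1,2) = 1.
From row 2, 9 − (7 + 3) gives (2,3) = -1.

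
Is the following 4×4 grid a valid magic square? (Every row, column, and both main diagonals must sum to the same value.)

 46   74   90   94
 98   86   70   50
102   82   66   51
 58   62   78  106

No — column 4 sums to 301 but row 4 sums to 304.

Row 1: 46 + 74 + 90 + 94 = 304.
Row 2: 98 + 86 + 70 + 50 = 304.
Row 3: 102 + 82 + 66 + 51 = 301.
Row 4: 58 + 62 + 78 + 106 = 304.
Column 1: 46 + 98 + 102 + 58 = 304.
Column 2: 74 + 86 + 82 + 62 = 304.
Column 3: 90 + 70 + 66 + 78 = 304.
Column 4: 94 + 50 + 51 + 106 = 301.
Main diagonal: 46 + 86 + 66 + 106 = 304.
Anti-diagonal: 94 + 70 + 82 + 58 = 304.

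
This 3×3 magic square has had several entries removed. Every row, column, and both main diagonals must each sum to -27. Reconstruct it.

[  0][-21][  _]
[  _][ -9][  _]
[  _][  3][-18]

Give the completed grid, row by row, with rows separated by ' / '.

Row 1 must total -27; the given cells sum to -21, so (1,3) = -6.
Row 3 needs -27; the known cells sum to -15, so (3,1) = -12.
The remaining cell in column 1 is (2,1) = -27 − (-12) = -15.
From column 3, -27 − (-6 + (-18)) gives (2,3) = -3.

0 -21 -6 / -15 -9 -3 / -12 3 -18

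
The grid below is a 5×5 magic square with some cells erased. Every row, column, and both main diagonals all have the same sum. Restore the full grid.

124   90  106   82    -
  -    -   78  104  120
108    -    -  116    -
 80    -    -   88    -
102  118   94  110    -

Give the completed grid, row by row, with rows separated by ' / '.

124 90 106 82 98 / 86 112 78 104 120 / 108 84 100 116 92 / 80 96 122 88 114 / 102 118 94 110 76

Column 4 is already complete: 82 + 104 + 116 + 88 + 110 = 500, so that is the magic constant.
Using row 1: 124 + 90 + 106 + 82 + ? → (1,5) = 500 − 402 = 98.
Row 5 needs 500; the known cells sum to 424, so (5,5) = 76.
Column 1 needs 500; the known cells sum to 414, so (2,1) = 86.
From row 2, 500 − (86 + 78 + 104 + 120) gives (2,2) = 112.
Using main diagonal: 124 + 112 + 88 + 76 + ? → (3,3) = 500 − 400 = 100.
The remaining cell in anti-diagonal is (4,2) = 500 − 404 = 96.
From column 2, 500 − (90 + 112 + 96 + 118) gives (3,2) = 84.
Column 3: 106 + 78 + 100 + 94 + ? = 500, so (4,3) = 122.
Row 3 needs 500; the known cells sum to 408, so (3,5) = 92.
From row 4, 500 − (80 + 96 + 122 + 88) gives (4,5) = 114.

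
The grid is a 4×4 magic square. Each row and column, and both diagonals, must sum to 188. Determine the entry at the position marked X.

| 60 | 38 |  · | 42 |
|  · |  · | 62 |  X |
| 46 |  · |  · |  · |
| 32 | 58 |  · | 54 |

36

From row 1, 188 − (60 + 38 + 42) gives (1,3) = 48.
Row 4: 32 + 58 + 54 + ? = 188, so (4,3) = 44.
Column 1 must total 188; the given cells sum to 138, so (2,1) = 50.
Column 3 must total 188; the given cells sum to 154, so (3,3) = 34.
Main diagonal must total 188; the given cells sum to 148, so (2,2) = 40.
The remaining cell in anti-diagonal is (3,2) = 188 − 136 = 52.
Row 2 must total 188; the given cells sum to 152, so (2,4) = 36.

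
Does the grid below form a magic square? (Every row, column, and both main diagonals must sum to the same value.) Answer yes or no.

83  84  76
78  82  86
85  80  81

Row 1: 83 + 84 + 76 = 243.
Row 2: 78 + 82 + 86 = 246.
Row 3: 85 + 80 + 81 = 246.
Column 1: 83 + 78 + 85 = 246.
Column 2: 84 + 82 + 80 = 246.
Column 3: 76 + 86 + 81 = 243.
Main diagonal: 83 + 82 + 81 = 246.
Anti-diagonal: 76 + 82 + 85 = 243.

No — column 2 sums to 246 but column 3 sums to 243.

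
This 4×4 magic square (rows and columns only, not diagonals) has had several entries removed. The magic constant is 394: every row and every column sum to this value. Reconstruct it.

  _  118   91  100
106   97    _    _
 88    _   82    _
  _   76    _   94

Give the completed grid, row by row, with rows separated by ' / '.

Row 1: 118 + 91 + 100 + ? = 394, so (1,1) = 85.
The remaining cell in column 1 is (4,1) = 394 − 279 = 115.
From column 2, 394 − (118 + 97 + 76) gives (3,2) = 103.
Row 3: 88 + 103 + 82 + ? = 394, so (3,4) = 121.
Row 4 must total 394; the given cells sum to 285, so (4,3) = 109.
Using column 3: 91 + 82 + 109 + ? → (2,3) = 394 − 282 = 112.
Column 4 needs 394; the known cells sum to 315, so (2,4) = 79.

85 118 91 100 / 106 97 112 79 / 88 103 82 121 / 115 76 109 94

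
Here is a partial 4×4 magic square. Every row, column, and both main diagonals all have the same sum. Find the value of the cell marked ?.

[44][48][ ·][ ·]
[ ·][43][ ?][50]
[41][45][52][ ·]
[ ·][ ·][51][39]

Main diagonal is complete and sums to 178; that is the magic constant.
Row 3: 41 + 45 + 52 + ? = 178, so (3,4) = 40.
Column 2: 48 + 43 + 45 + ? = 178, so (4,2) = 42.
From column 4, 178 − (50 + 40 + 39) gives (1,4) = 49.
Row 1 must total 178; the given cells sum to 141, so (1,3) = 37.
Using row 4: 42 + 51 + 39 + ? → (4,1) = 178 − 132 = 46.
The remaining cell in column 1 is (2,1) = 178 − 131 = 47.
The remaining cell in column 3 is (2,3) = 178 − 140 = 38.

38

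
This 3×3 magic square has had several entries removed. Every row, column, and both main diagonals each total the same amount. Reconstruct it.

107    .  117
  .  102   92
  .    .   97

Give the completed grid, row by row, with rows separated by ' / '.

Main diagonal is already complete: 107 + 102 + 97 = 306, so that is the magic constant.
Row 1 needs 306; the known cells sum to 224, so (1,2) = 82.
Row 2 must total 306; the given cells sum to 194, so (2,1) = 112.
Using column 1: 107 + 112 + ? → (3,1) = 306 − 219 = 87.
Using column 2: 82 + 102 + ? → (3,2) = 306 − 184 = 122.

107 82 117 / 112 102 92 / 87 122 97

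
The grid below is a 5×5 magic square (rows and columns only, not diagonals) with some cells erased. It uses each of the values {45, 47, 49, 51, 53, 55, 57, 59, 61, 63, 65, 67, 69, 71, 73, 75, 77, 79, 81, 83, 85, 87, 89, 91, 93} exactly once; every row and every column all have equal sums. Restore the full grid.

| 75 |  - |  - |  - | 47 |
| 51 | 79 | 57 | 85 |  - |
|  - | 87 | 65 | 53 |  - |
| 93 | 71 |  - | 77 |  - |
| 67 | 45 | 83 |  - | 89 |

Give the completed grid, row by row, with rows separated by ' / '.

75 63 91 69 47 / 51 79 57 85 73 / 59 87 65 53 81 / 93 71 49 77 55 / 67 45 83 61 89

The 25 entries sum to 1725, so each line sums to 1725/5 = 345.
Row 2 needs 345; the known cells sum to 272, so (2,5) = 73.
Row 5: 67 + 45 + 83 + 89 + ? = 345, so (5,4) = 61.
From column 1, 345 − (75 + 51 + 93 + 67) gives (3,1) = 59.
Using column 2: 79 + 87 + 71 + 45 + ? → (1,2) = 345 − 282 = 63.
Column 4 needs 345; the known cells sum to 276, so (1,4) = 69.
Row 1 needs 345; the known cells sum to 254, so (1,3) = 91.
Using row 3: 59 + 87 + 65 + 53 + ? → (3,5) = 345 − 264 = 81.
Column 3 must total 345; the given cells sum to 296, so (4,3) = 49.
Column 5 must total 345; the given cells sum to 290, so (4,5) = 55.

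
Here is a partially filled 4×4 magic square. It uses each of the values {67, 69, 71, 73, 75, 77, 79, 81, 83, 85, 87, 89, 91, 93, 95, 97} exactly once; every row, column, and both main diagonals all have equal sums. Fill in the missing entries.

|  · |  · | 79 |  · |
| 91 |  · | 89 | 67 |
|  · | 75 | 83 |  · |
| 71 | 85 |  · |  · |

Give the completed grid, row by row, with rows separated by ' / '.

69 87 79 93 / 91 81 89 67 / 97 75 83 73 / 71 85 77 95

The 16 entries sum to 1312, so each line sums to 1312/4 = 328.
Row 2: 91 + 89 + 67 + ? = 328, so (2,2) = 81.
Column 2 needs 328; the known cells sum to 241, so (1,2) = 87.
Column 3 must total 328; the given cells sum to 251, so (4,3) = 77.
Anti-diagonal must total 328; the given cells sum to 235, so (1,4) = 93.
Row 1: 87 + 79 + 93 + ? = 328, so (1,1) = 69.
Using row 4: 71 + 85 + 77 + ? → (4,4) = 328 − 233 = 95.
Column 1: 69 + 91 + 71 + ? = 328, so (3,1) = 97.
The remaining cell in column 4 is (3,4) = 328 − 255 = 73.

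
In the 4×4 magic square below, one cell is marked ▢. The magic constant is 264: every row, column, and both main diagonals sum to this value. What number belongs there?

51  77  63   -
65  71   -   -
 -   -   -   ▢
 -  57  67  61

Using row 1: 51 + 77 + 63 + ? → (1,4) = 264 − 191 = 73.
Row 4 must total 264; the given cells sum to 185, so (4,1) = 79.
Using column 1: 51 + 65 + 79 + ? → (3,1) = 264 − 195 = 69.
Column 2: 77 + 71 + 57 + ? = 264, so (3,2) = 59.
Main diagonal must total 264; the given cells sum to 183, so (3,3) = 81.
From anti-diagonal, 264 − (73 + 59 + 79) gives (2,3) = 53.
Row 2 needs 264; the known cells sum to 189, so (2,4) = 75.
Row 3: 69 + 59 + 81 + ? = 264, so (3,4) = 55.

55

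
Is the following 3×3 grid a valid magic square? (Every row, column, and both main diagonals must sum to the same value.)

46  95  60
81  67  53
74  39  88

Row 1: 46 + 95 + 60 = 201.
Row 2: 81 + 67 + 53 = 201.
Row 3: 74 + 39 + 88 = 201.
Column 1: 46 + 81 + 74 = 201.
Column 2: 95 + 67 + 39 = 201.
Column 3: 60 + 53 + 88 = 201.
Main diagonal: 46 + 67 + 88 = 201.
Anti-diagonal: 60 + 67 + 74 = 201.
All lines sum to 201.

Yes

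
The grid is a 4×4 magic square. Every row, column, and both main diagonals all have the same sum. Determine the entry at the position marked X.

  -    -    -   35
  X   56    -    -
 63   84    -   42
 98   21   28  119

Row 4 is complete and sums to 266; that is the magic constant.
The remaining cell in row 3 is (3,3) = 266 − 189 = 77.
Column 2 needs 266; the known cells sum to 161, so (1,2) = 105.
Column 4 must total 266; the given cells sum to 196, so (2,4) = 70.
The remaining cell in main diagonal is (1,1) = 266 − 252 = 14.
The remaining cell in anti-diagonal is (2,3) = 266 − 217 = 49.
From row 1, 266 − (14 + 105 + 35) gives (1,3) = 112.
Row 2: 56 + 49 + 70 + ? = 266, so (2,1) = 91.

91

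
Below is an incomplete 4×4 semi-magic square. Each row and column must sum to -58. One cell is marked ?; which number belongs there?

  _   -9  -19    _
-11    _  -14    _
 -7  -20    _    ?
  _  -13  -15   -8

-21

Using row 4: -13 + (-15) + (-8) + ? → (4,1) = -58 − (-36) = -22.
Column 1 needs -58; the known cells sum to -40, so (1,1) = -18.
Column 2 must total -58; the given cells sum to -42, so (2,2) = -16.
Using column 3: -19 + (-14) + (-15) + ? → (3,3) = -58 − (-48) = -10.
Row 1 must total -58; the given cells sum to -46, so (1,4) = -12.
The remaining cell in row 2 is (2,4) = -58 − (-41) = -17.
Using row 3: -7 + (-20) + (-10) + ? → (3,4) = -58 − (-37) = -21.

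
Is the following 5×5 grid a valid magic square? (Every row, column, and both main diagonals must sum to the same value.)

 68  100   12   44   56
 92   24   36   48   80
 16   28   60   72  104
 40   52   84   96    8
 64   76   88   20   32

Yes

Row 1: 68 + 100 + 12 + 44 + 56 = 280.
Row 2: 92 + 24 + 36 + 48 + 80 = 280.
Row 3: 16 + 28 + 60 + 72 + 104 = 280.
Row 4: 40 + 52 + 84 + 96 + 8 = 280.
Row 5: 64 + 76 + 88 + 20 + 32 = 280.
Column 1: 68 + 92 + 16 + 40 + 64 = 280.
Column 2: 100 + 24 + 28 + 52 + 76 = 280.
Column 3: 12 + 36 + 60 + 84 + 88 = 280.
Column 4: 44 + 48 + 72 + 96 + 20 = 280.
Column 5: 56 + 80 + 104 + 8 + 32 = 280.
Main diagonal: 68 + 24 + 60 + 96 + 32 = 280.
Anti-diagonal: 56 + 48 + 60 + 52 + 64 = 280.
All lines sum to 280.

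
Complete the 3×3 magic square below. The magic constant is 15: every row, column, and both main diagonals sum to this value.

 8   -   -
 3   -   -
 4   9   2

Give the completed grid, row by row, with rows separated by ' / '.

Main diagonal needs 15; the known cells sum to 10, so (2,2) = 5.
Anti-diagonal needs 15; the known cells sum to 9, so (1,3) = 6.
The remaining cell in row 1 is (1,2) = 15 − 14 = 1.
The remaining cell in row 2 is (2,3) = 15 − 8 = 7.

8 1 6 / 3 5 7 / 4 9 2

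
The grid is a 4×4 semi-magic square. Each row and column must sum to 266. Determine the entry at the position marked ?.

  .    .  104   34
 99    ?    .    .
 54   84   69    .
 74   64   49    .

Row 3: 54 + 84 + 69 + ? = 266, so (3,4) = 59.
The remaining cell in row 4 is (4,4) = 266 − 187 = 79.
The remaining cell in column 1 is (1,1) = 266 − 227 = 39.
Column 3 needs 266; the known cells sum to 222, so (2,3) = 44.
Using column 4: 34 + 59 + 79 + ? → (2,4) = 266 − 172 = 94.
From row 1, 266 − (39 + 104 + 34) gives (1,2) = 89.
Row 2 must total 266; the given cells sum to 237, so (2,2) = 29.

29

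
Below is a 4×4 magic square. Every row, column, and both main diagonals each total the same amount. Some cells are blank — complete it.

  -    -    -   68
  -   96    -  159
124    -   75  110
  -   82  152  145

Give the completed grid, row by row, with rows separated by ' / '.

Column 4 is already complete: 68 + 159 + 110 + 145 = 482, so that is the magic constant.
The remaining cell in row 3 is (3,2) = 482 − 309 = 173.
Using row 4: 82 + 152 + 145 + ? → (4,1) = 482 − 379 = 103.
Column 2 needs 482; the known cells sum to 351, so (1,2) = 131.
Main diagonal needs 482; the known cells sum to 316, so (1,1) = 166.
Anti-diagonal: 68 + 173 + 103 + ? = 482, so (2,3) = 138.
From row 1, 482 − (166 + 131 + 68) gives (1,3) = 117.
The remaining cell in row 2 is (2,1) = 482 − 393 = 89.

166 131 117 68 / 89 96 138 159 / 124 173 75 110 / 103 82 152 145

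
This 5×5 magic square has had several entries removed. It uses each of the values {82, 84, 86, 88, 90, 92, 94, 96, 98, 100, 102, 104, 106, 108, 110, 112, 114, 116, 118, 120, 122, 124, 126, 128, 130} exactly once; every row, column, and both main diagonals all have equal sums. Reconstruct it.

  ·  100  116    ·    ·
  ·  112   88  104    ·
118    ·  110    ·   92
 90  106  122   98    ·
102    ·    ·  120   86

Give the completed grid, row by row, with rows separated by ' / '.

The 25 entries sum to 2650, so each line sums to 2650/5 = 530.
The remaining cell in row 4 is (4,5) = 530 − 416 = 114.
The remaining cell in column 3 is (5,3) = 530 − 436 = 94.
Using main diagonal: 112 + 110 + 98 + 86 + ? → (1,1) = 530 − 406 = 124.
The remaining cell in anti-diagonal is (1,5) = 530 − 422 = 108.
Row 1 needs 530; the known cells sum to 448, so (1,4) = 82.
The remaining cell in row 5 is (5,2) = 530 − 402 = 128.
Using column 1: 124 + 118 + 90 + 102 + ? → (2,1) = 530 − 434 = 96.
From column 2, 530 − (100 + 112 + 106 + 128) gives (3,2) = 84.
Using column 4: 82 + 104 + 98 + 120 + ? → (3,4) = 530 − 404 = 126.
The remaining cell in column 5 is (2,5) = 530 − 400 = 130.

124 100 116 82 108 / 96 112 88 104 130 / 118 84 110 126 92 / 90 106 122 98 114 / 102 128 94 120 86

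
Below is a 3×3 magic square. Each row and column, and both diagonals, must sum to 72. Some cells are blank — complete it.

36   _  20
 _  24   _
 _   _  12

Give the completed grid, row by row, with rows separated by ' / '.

36 16 20 / 8 24 40 / 28 32 12

Row 1 needs 72; the known cells sum to 56, so (1,2) = 16.
Column 2 must total 72; the given cells sum to 40, so (3,2) = 32.
The remaining cell in column 3 is (2,3) = 72 − 32 = 40.
Anti-diagonal: 20 + 24 + ? = 72, so (3,1) = 28.
Row 2: 24 + 40 + ? = 72, so (2,1) = 8.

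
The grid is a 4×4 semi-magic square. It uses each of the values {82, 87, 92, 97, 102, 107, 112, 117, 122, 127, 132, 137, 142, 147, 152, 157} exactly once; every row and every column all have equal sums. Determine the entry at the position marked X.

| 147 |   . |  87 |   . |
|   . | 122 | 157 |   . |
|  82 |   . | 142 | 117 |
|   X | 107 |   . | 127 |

152

The 16 entries sum to 1912, so each line sums to 1912/4 = 478.
The remaining cell in row 3 is (3,2) = 478 − 341 = 137.
Using column 2: 122 + 137 + 107 + ? → (1,2) = 478 − 366 = 112.
Column 3 must total 478; the given cells sum to 386, so (4,3) = 92.
The remaining cell in row 1 is (1,4) = 478 − 346 = 132.
From row 4, 478 − (107 + 92 + 127) gives (4,1) = 152.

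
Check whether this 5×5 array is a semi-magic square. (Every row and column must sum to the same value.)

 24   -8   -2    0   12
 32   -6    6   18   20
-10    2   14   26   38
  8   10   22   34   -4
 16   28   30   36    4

Row 1: 24 + (-8) + (-2) + 0 + 12 = 26.
Row 2: 32 + (-6) + 6 + 18 + 20 = 70.
Row 3: -10 + 2 + 14 + 26 + 38 = 70.
Row 4: 8 + 10 + 22 + 34 + (-4) = 70.
Row 5: 16 + 28 + 30 + 36 + 4 = 114.
Column 1: 24 + 32 + (-10) + 8 + 16 = 70.
Column 2: -8 + (-6) + 2 + 10 + 28 = 26.
Column 3: -2 + 6 + 14 + 22 + 30 = 70.
Column 4: 0 + 18 + 26 + 34 + 36 = 114.
Column 5: 12 + 20 + 38 + (-4) + 4 = 70.

No — column 2 sums to 26 but row 4 sums to 70.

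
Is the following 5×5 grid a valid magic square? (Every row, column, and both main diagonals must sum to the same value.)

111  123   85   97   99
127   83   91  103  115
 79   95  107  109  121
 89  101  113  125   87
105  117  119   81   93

Row 1: 111 + 123 + 85 + 97 + 99 = 515.
Row 2: 127 + 83 + 91 + 103 + 115 = 519.
Row 3: 79 + 95 + 107 + 109 + 121 = 511.
Row 4: 89 + 101 + 113 + 125 + 87 = 515.
Row 5: 105 + 117 + 119 + 81 + 93 = 515.
Column 1: 111 + 127 + 79 + 89 + 105 = 511.
Column 2: 123 + 83 + 95 + 101 + 117 = 519.
Column 3: 85 + 91 + 107 + 113 + 119 = 515.
Column 4: 97 + 103 + 109 + 125 + 81 = 515.
Column 5: 99 + 115 + 121 + 87 + 93 = 515.
Main diagonal: 111 + 83 + 107 + 125 + 93 = 519.
Anti-diagonal: 99 + 103 + 107 + 101 + 105 = 515.

No — row 3 sums to 511 but column 2 sums to 519.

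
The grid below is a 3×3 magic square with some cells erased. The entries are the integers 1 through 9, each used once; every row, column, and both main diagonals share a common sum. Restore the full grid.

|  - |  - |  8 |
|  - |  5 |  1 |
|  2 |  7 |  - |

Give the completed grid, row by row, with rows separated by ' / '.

The entries are 1 through 9, which sum to 45, so each line sums to 45/3 = 15.
The remaining cell in row 2 is (2,1) = 15 − 6 = 9.
Row 3 must total 15; the given cells sum to 9, so (3,3) = 6.
Column 1: 9 + 2 + ? = 15, so (1,1) = 4.
Column 2 must total 15; the given cells sum to 12, so (1,2) = 3.

4 3 8 / 9 5 1 / 2 7 6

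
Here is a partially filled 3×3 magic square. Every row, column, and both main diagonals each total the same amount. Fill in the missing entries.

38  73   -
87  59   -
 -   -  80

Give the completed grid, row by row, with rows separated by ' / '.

38 73 66 / 87 59 31 / 52 45 80

Main diagonal is already complete: 38 + 59 + 80 = 177, so that is the magic constant.
Using row 1: 38 + 73 + ? → (1,3) = 177 − 111 = 66.
Row 2 must total 177; the given cells sum to 146, so (2,3) = 31.
Column 1 needs 177; the known cells sum to 125, so (3,1) = 52.
Column 2 must total 177; the given cells sum to 132, so (3,2) = 45.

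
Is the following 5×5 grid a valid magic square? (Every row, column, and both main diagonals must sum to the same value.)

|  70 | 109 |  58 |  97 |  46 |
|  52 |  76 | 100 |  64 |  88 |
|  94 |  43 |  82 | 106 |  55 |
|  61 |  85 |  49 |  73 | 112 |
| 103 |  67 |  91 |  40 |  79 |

Yes

Row 1: 70 + 109 + 58 + 97 + 46 = 380.
Row 2: 52 + 76 + 100 + 64 + 88 = 380.
Row 3: 94 + 43 + 82 + 106 + 55 = 380.
Row 4: 61 + 85 + 49 + 73 + 112 = 380.
Row 5: 103 + 67 + 91 + 40 + 79 = 380.
Column 1: 70 + 52 + 94 + 61 + 103 = 380.
Column 2: 109 + 76 + 43 + 85 + 67 = 380.
Column 3: 58 + 100 + 82 + 49 + 91 = 380.
Column 4: 97 + 64 + 106 + 73 + 40 = 380.
Column 5: 46 + 88 + 55 + 112 + 79 = 380.
Main diagonal: 70 + 76 + 82 + 73 + 79 = 380.
Anti-diagonal: 46 + 64 + 82 + 85 + 103 = 380.
All lines sum to 380.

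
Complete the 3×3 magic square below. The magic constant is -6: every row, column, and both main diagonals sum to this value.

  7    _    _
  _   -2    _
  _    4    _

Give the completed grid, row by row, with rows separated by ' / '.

7 -8 -5 / -14 -2 10 / 1 4 -11

Column 2: -2 + 4 + ? = -6, so (1,2) = -8.
Main diagonal must total -6; the given cells sum to 5, so (3,3) = -11.
Using row 1: 7 + (-8) + ? → (1,3) = -6 − (-1) = -5.
Using row 3: 4 + (-11) + ? → (3,1) = -6 − (-7) = 1.
Using column 1: 7 + 1 + ? → (2,1) = -6 − 8 = -14.
Column 3: -5 + (-11) + ? = -6, so (2,3) = 10.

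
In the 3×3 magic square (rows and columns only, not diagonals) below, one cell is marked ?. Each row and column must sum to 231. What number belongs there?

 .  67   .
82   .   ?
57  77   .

62

The remaining cell in row 3 is (3,3) = 231 − 134 = 97.
The remaining cell in column 1 is (1,1) = 231 − 139 = 92.
Using column 2: 67 + 77 + ? → (2,2) = 231 − 144 = 87.
Row 1 must total 231; the given cells sum to 159, so (1,3) = 72.
Row 2 must total 231; the given cells sum to 169, so (2,3) = 62.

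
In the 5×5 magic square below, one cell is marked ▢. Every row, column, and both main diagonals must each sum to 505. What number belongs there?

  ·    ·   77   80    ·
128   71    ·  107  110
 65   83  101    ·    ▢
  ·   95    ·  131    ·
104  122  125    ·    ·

The remaining cell in row 2 is (2,3) = 505 − 416 = 89.
Column 2: 71 + 83 + 95 + 122 + ? = 505, so (1,2) = 134.
Using column 3: 77 + 89 + 101 + 125 + ? → (4,3) = 505 − 392 = 113.
Anti-diagonal: 107 + 101 + 95 + 104 + ? = 505, so (1,5) = 98.
Row 1 needs 505; the known cells sum to 389, so (1,1) = 116.
Column 1 must total 505; the given cells sum to 413, so (4,1) = 92.
The remaining cell in main diagonal is (5,5) = 505 − 419 = 86.
Using row 4: 92 + 95 + 113 + 131 + ? → (4,5) = 505 − 431 = 74.
The remaining cell in row 5 is (5,4) = 505 − 437 = 68.
Using column 4: 80 + 107 + 131 + 68 + ? → (3,4) = 505 − 386 = 119.
Using column 5: 98 + 110 + 74 + 86 + ? → (3,5) = 505 − 368 = 137.

137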